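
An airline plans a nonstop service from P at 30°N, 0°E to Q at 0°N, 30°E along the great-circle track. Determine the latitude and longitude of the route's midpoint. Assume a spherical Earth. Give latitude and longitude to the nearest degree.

Convert each endpoint to a unit vector on the sphere (x = cos φ cos λ, y = cos φ sin λ, z = sin φ).
The central angle between the endpoints is δ = arccos(p₁·p₂) ≈ 0.723 rad (41.4°).
Interpolate at f = 1/2 with slerp weights a = sin((1−f)δ)/sin δ ≈ 0.535, b = sin(fδ)/sin δ ≈ 0.535.
p = a·p₁ + b·p₂ ≈ (0.926, 0.267, 0.267); φ = arcsin(p_z) ≈ 15.50°, λ = atan2(p_y, p_x) ≈ 16.10°.

≈ 16°N, 16°E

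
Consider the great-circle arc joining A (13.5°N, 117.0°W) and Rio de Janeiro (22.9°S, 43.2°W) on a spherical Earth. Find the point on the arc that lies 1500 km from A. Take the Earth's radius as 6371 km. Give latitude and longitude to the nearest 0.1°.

Convert each endpoint to a unit vector on the sphere (x = cos φ cos λ, y = cos φ sin λ, z = sin φ).
The central angle between the endpoints is δ = arccos(p₁·p₂) ≈ 1.411 rad (80.8°). The total great-circle distance is δ·R ≈ 1.411 × 6371 ≈ 8990 km, so the target fraction is f = 1500/8990 ≈ 0.167.
Interpolate at f ≈ 0.167 with slerp weights a = sin((1−f)δ)/sin δ ≈ 0.935, b = sin(fδ)/sin δ ≈ 0.236.
p = a·p₁ + b·p₂ ≈ (-0.254, -0.959, 0.126); φ = arcsin(p_z) ≈ 7.26°, λ = atan2(p_y, p_x) ≈ -104.84°.

≈ (7.3°N, 104.8°W)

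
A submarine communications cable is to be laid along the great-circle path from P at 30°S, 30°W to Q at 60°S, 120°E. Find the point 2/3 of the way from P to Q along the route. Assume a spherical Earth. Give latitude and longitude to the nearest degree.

Convert each endpoint to a unit vector on the sphere (x = cos φ cos λ, y = cos φ sin λ, z = sin φ).
The central angle between the endpoints is δ = arccos(p₁·p₂) ≈ 1.513 rad (86.7°).
Interpolate at f = 2/3 with slerp weights a = sin((1−f)δ)/sin δ ≈ 0.484, b = sin(fδ)/sin δ ≈ 0.847.
p = a·p₁ + b·p₂ ≈ (0.151, 0.157, -0.976); φ = arcsin(p_z) ≈ -77.40°, λ = atan2(p_y, p_x) ≈ 46.17°.

≈ 77°S, 46°E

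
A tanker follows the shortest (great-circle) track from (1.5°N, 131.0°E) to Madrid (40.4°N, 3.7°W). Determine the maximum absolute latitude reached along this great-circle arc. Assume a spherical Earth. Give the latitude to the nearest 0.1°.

≈ 50.7°N

The great circle lies in the plane with unit normal n̂ = (p₁ × p₂)/|p₁ × p₂|.
Here n̂_z ≈ -0.633; the vertex latitude is φ_max = arccos|n̂_z| ≈ 50.7°.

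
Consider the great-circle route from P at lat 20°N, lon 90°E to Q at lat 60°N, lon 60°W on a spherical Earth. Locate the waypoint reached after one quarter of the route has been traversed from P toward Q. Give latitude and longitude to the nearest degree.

Write both endpoints as unit vectors p₁, p₂ with components (cos φ cos λ, cos φ sin λ, sin φ).
The central angle between the endpoints is δ = arccos(p₁·p₂) ≈ 1.682 rad (96.4°).
Interpolate at f = 1/4 with slerp weights a = sin((1−f)δ)/sin δ ≈ 0.958, b = sin(fδ)/sin δ ≈ 0.411.
p = a·p₁ + b·p₂ ≈ (0.103, 0.723, 0.683); φ = arcsin(p_z) ≈ 43.11°, λ = atan2(p_y, p_x) ≈ 81.91°.

≈ lat 43°N, lon 82°E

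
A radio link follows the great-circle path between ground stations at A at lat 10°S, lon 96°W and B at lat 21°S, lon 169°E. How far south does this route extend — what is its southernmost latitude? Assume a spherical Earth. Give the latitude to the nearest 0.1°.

The great circle lies in the plane with unit normal n̂ = (p₁ × p₂)/|p₁ × p₂|.
Here n̂_z ≈ -0.916; the vertex latitude is φ_max = arccos|n̂_z| ≈ 23.6°.

≈ 23.6°S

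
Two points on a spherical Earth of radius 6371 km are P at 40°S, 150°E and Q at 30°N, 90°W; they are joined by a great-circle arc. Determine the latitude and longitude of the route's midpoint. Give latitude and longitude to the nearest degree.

Write both endpoints as unit vectors p₁, p₂ with components (cos φ cos λ, cos φ sin λ, sin φ).
The central angle between the endpoints is δ = arccos(p₁·p₂) ≈ 2.282 rad (130.8°).
Interpolate at f = 1/2 with slerp weights a = sin((1−f)δ)/sin δ ≈ 1.201, b = sin(fδ)/sin δ ≈ 1.201.
p = a·p₁ + b·p₂ ≈ (-0.796, -0.580, -0.171); φ = arcsin(p_z) ≈ -9.87°, λ = atan2(p_y, p_x) ≈ -143.94°.

≈ 10°S, 144°W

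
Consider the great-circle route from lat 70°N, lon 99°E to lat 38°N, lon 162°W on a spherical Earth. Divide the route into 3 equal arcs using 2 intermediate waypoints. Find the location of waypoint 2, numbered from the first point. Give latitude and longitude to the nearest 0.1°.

The haversine formula gives a central angle δ ≈ 1.005 rad (57.6°) between the endpoints.
Interpolate at f = 2/3 with slerp weights a = sin((1−f)δ)/sin δ ≈ 0.389, b = sin(fδ)/sin δ ≈ 0.736.
p = a·p₁ + b·p₂ ≈ (-0.572, -0.048, 0.819); φ = arcsin(p_z) ≈ 54.96°, λ = atan2(p_y, p_x) ≈ -175.25°.

≈ lat 55.0°N, lon 175.2°W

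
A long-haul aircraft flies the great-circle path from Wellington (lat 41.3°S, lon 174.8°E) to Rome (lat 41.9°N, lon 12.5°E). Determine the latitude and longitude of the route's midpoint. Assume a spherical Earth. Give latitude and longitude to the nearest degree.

≈ lat 2°N, lon 95°E

Convert each endpoint to a unit vector on the sphere (x = cos φ cos λ, y = cos φ sin λ, z = sin φ).
The central angle between the endpoints is δ = arccos(p₁·p₂) ≈ 2.911 rad (166.8°).
Interpolate at f = 1/2 with slerp weights a = sin((1−f)δ)/sin δ ≈ 4.342, b = sin(fδ)/sin δ ≈ 4.342.
p = a·p₁ + b·p₂ ≈ (-0.093, 0.995, 0.034); φ = arcsin(p_z) ≈ 1.95°, λ = atan2(p_y, p_x) ≈ 95.36°.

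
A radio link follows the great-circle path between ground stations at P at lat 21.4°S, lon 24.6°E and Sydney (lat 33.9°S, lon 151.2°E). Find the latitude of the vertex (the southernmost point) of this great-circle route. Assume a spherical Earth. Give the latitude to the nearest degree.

≈ 50°S

The great circle lies in the plane with unit normal n̂ = (p₁ × p₂)/|p₁ × p₂|.
Here n̂_z ≈ +0.642; the vertex latitude is φ_max = arccos|n̂_z| ≈ 50.1°.
Check via Clairaut: cos φ_max = |cos φ₁| · sin C = cos(21.4°)·sin(136.4°) ≈ 0.642, again giving ≈ 50.1°.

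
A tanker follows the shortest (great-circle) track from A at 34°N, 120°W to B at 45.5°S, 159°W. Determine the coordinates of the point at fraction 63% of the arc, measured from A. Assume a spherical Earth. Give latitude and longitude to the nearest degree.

Convert each endpoint to a unit vector on the sphere (x = cos φ cos λ, y = cos φ sin λ, z = sin φ).
The central angle between the endpoints is δ = arccos(p₁·p₂) ≈ 1.518 rad (87.0°).
Interpolate at f = 0.63 with slerp weights a = sin((1−f)δ)/sin δ ≈ 0.533, b = sin(fδ)/sin δ ≈ 0.818.
p = a·p₁ + b·p₂ ≈ (-0.756, -0.588, -0.285); φ = arcsin(p_z) ≈ -16.58°, λ = atan2(p_y, p_x) ≈ -142.12°.

≈ 17°S, 142°W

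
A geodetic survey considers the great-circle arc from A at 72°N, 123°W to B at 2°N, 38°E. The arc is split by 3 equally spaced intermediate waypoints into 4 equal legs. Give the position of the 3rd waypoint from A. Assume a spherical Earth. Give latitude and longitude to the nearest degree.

From cos δ = sin φ₁ sin φ₂ + cos φ₁ cos φ₂ cos Δλ, the central angle is δ ≈ 1.833 rad (105.0°).
Interpolate at f = 3/4 with slerp weights a = sin((1−f)δ)/sin δ ≈ 0.458, b = sin(fδ)/sin δ ≈ 1.015.
p = a·p₁ + b·p₂ ≈ (0.723, 0.506, 0.471); φ = arcsin(p_z) ≈ 28.09°, λ = atan2(p_y, p_x) ≈ 35.01°.

≈ 28°N, 35°E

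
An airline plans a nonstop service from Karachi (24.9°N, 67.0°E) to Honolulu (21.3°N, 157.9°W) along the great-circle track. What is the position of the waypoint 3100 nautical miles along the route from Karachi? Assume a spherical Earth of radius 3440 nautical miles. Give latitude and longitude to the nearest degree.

≈ 48°N, 127°E

Convert each endpoint to a unit vector on the sphere (x = cos φ cos λ, y = cos φ sin λ, z = sin φ).
The central angle between the endpoints is δ = arccos(p₁·p₂) ≈ 2.033 rad (116.5°). The total great-circle distance is δ·R ≈ 2.033 × 3440 ≈ 6993 nmi, so the target fraction is f = 3100/6993 ≈ 0.443.
Interpolate at f ≈ 0.443 with slerp weights a = sin((1−f)δ)/sin δ ≈ 1.011, b = sin(fδ)/sin δ ≈ 0.876.
p = a·p₁ + b·p₂ ≈ (-0.398, 0.537, 0.744); φ = arcsin(p_z) ≈ 48.06°, λ = atan2(p_y, p_x) ≈ 126.52°.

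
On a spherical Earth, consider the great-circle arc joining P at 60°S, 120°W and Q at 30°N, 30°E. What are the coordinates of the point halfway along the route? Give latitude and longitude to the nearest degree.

≈ 36°S, 0°E

The haversine formula gives a central angle δ ≈ 2.512 rad (143.9°) between the endpoints.
Interpolate at f = 1/2 with slerp weights a = sin((1−f)δ)/sin δ ≈ 1.614, b = sin(fδ)/sin δ ≈ 1.614.
p = a·p₁ + b·p₂ ≈ (0.807, -0.000, -0.591); φ = arcsin(p_z) ≈ -36.21°, λ = atan2(p_y, p_x) ≈ -0.00°.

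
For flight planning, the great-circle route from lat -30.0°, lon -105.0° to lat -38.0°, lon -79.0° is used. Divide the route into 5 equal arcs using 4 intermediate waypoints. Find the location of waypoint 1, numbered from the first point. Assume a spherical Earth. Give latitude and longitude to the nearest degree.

From cos δ = sin φ₁ sin φ₂ + cos φ₁ cos φ₂ cos Δλ, the central angle is δ ≈ 0.400 rad (22.9°).
Interpolate at f = 1/5 with slerp weights a = sin((1−f)δ)/sin δ ≈ 0.808, b = sin(fδ)/sin δ ≈ 0.205.
p = a·p₁ + b·p₂ ≈ (-0.150, -0.834, -0.530); φ = arcsin(p_z) ≈ -32.02°, λ = atan2(p_y, p_x) ≈ -100.20°.

≈ lat -32°, lon -100°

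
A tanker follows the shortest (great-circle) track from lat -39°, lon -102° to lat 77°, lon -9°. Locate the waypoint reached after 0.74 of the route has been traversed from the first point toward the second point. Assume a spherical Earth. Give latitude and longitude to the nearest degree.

≈ lat 53°, lon -74°

The haversine formula gives a central angle δ ≈ 2.243 rad (128.5°) between the endpoints.
Interpolate at f = 0.74 with slerp weights a = sin((1−f)δ)/sin δ ≈ 0.703, b = sin(fδ)/sin δ ≈ 1.273.
p = a·p₁ + b·p₂ ≈ (0.169, -0.579, 0.797); φ = arcsin(p_z) ≈ 52.87°, λ = atan2(p_y, p_x) ≈ -73.73°.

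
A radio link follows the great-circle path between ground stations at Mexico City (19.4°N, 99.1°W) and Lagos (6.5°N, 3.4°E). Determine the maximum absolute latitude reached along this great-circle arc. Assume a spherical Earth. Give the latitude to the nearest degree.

The great circle lies in the plane with unit normal n̂ = (p₁ × p₂)/|p₁ × p₂|.
Here n̂_z ≈ +0.928; the vertex latitude is φ_max = arccos|n̂_z| ≈ 21.9°.

≈ 22°N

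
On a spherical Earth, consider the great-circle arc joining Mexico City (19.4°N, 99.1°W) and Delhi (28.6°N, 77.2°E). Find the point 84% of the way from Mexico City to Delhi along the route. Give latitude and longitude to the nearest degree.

≈ 50°N, 75°E

From cos δ = sin φ₁ sin φ₂ + cos φ₁ cos φ₂ cos Δλ, the central angle is δ ≈ 2.302 rad (131.9°).
Interpolate at f = 0.84 with slerp weights a = sin((1−f)δ)/sin δ ≈ 0.483, b = sin(fδ)/sin δ ≈ 1.256.
p = a·p₁ + b·p₂ ≈ (0.172, 0.625, 0.762); φ = arcsin(p_z) ≈ 49.61°, λ = atan2(p_y, p_x) ≈ 74.60°.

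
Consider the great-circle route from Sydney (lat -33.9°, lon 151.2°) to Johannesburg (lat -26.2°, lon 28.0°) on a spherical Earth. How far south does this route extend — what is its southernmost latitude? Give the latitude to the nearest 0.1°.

The great circle lies in the plane with unit normal n̂ = (p₁ × p₂)/|p₁ × p₂|.
Here n̂_z ≈ -0.631; the vertex latitude is φ_max = arccos|n̂_z| ≈ 50.8°.

≈ -50.8°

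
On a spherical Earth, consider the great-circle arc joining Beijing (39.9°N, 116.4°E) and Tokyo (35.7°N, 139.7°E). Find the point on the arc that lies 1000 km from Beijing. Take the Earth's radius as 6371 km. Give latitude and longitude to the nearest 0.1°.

≈ (38.5°N, 127.9°E)

Write both endpoints as unit vectors p₁, p₂ with components (cos φ cos λ, cos φ sin λ, sin φ).
The central angle between the endpoints is δ = arccos(p₁·p₂) ≈ 0.329 rad (18.8°). The total great-circle distance is δ·R ≈ 0.329 × 6371 ≈ 2093 km, so the target fraction is f = 1000/2093 ≈ 0.478.
Interpolate at f ≈ 0.478 with slerp weights a = sin((1−f)δ)/sin δ ≈ 0.529, b = sin(fδ)/sin δ ≈ 0.484.
p = a·p₁ + b·p₂ ≈ (-0.481, 0.618, 0.622); φ = arcsin(p_z) ≈ 38.47°, λ = atan2(p_y, p_x) ≈ 127.86°.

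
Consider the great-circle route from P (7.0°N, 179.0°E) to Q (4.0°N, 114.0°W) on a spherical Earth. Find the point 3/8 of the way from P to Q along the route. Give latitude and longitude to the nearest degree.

≈ (7°N, 156°W)

Write both endpoints as unit vectors p₁, p₂ with components (cos φ cos λ, cos φ sin λ, sin φ).
The central angle between the endpoints is δ = arccos(p₁·p₂) ≈ 1.164 rad (66.7°).
Interpolate at f = 3/8 with slerp weights a = sin((1−f)δ)/sin δ ≈ 0.724, b = sin(fδ)/sin δ ≈ 0.460.
p = a·p₁ + b·p₂ ≈ (-0.905, -0.407, 0.120); φ = arcsin(p_z) ≈ 6.91°, λ = atan2(p_y, p_x) ≈ -155.80°.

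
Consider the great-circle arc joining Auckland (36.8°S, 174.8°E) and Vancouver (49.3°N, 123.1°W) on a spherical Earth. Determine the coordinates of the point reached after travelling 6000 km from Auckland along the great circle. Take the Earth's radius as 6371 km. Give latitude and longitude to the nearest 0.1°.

≈ (9.8°N, 156.3°W)

The haversine formula gives a central angle δ ≈ 1.782 rad (102.1°) between the endpoints. The total great-circle distance is δ·R ≈ 1.782 × 6371 ≈ 11354 km, so the target fraction is f = 6000/11354 ≈ 0.528.
Interpolate at f ≈ 0.528 with slerp weights a = sin((1−f)δ)/sin δ ≈ 0.762, b = sin(fδ)/sin δ ≈ 0.827.
p = a·p₁ + b·p₂ ≈ (-0.902, -0.396, 0.171); φ = arcsin(p_z) ≈ 9.82°, λ = atan2(p_y, p_x) ≈ -156.27°.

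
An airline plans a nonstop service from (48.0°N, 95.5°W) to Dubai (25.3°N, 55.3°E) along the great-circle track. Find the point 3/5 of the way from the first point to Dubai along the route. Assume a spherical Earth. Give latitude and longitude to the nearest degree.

Write both endpoints as unit vectors p₁, p₂ with components (cos φ cos λ, cos φ sin λ, sin φ).
The central angle between the endpoints is δ = arccos(p₁·p₂) ≈ 1.783 rad (102.2°).
Interpolate at f = 3/5 with slerp weights a = sin((1−f)δ)/sin δ ≈ 0.669, b = sin(fδ)/sin δ ≈ 0.897.
p = a·p₁ + b·p₂ ≈ (0.419, 0.221, 0.881); φ = arcsin(p_z) ≈ 61.73°, λ = atan2(p_y, p_x) ≈ 27.83°.

≈ (62°N, 28°E)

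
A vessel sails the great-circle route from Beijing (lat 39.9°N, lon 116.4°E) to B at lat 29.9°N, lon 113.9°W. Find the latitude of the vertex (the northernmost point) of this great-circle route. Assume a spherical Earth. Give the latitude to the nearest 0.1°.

≈ 59.0°N

The great circle lies in the plane with unit normal n̂ = (p₁ × p₂)/|p₁ × p₂|.
Here n̂_z ≈ +0.515; the vertex latitude is φ_max = arccos|n̂_z| ≈ 59.0°.
Check via Clairaut: cos φ_max = |cos φ₁| · sin C = cos(39.9°)·sin(42.1°) ≈ 0.515, again giving ≈ 59.0°.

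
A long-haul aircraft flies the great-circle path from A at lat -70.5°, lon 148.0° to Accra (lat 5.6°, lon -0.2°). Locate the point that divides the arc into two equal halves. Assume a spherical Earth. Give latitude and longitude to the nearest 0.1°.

≈ lat -49.1°, lon 13.7°

The haversine formula gives a central angle δ ≈ 1.954 rad (112.0°) between the endpoints.
Interpolate at f = 1/2 with slerp weights a = sin((1−f)δ)/sin δ ≈ 0.894, b = sin(fδ)/sin δ ≈ 0.894.
p = a·p₁ + b·p₂ ≈ (0.637, 0.155, -0.755); φ = arcsin(p_z) ≈ -49.06°, λ = atan2(p_y, p_x) ≈ 13.69°.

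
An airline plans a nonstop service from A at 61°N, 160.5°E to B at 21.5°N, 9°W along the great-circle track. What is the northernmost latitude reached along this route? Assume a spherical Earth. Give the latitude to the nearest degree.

≈ 85°N

The great circle lies in the plane with unit normal n̂ = (p₁ × p₂)/|p₁ × p₂|.
Here n̂_z ≈ -0.083; the vertex latitude is φ_max = arccos|n̂_z| ≈ 85.2°.
Check via Clairaut: cos φ_max = |cos φ₁| · sin C = cos(61.0°)·sin(9.8°) ≈ 0.083, again giving ≈ 85.2°.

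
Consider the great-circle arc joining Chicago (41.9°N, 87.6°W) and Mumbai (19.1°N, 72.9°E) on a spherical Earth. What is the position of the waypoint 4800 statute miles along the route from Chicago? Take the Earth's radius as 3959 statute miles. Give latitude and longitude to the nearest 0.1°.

≈ (62.5°N, 46.9°E)

Write both endpoints as unit vectors p₁, p₂ with components (cos φ cos λ, cos φ sin λ, sin φ).
The central angle between the endpoints is δ = arccos(p₁·p₂) ≈ 2.031 rad (116.4°). The total great-circle distance is δ·R ≈ 2.031 × 3959 ≈ 8042 mi, so the target fraction is f = 4800/8042 ≈ 0.597.
Interpolate at f ≈ 0.597 with slerp weights a = sin((1−f)δ)/sin δ ≈ 0.815, b = sin(fδ)/sin δ ≈ 1.045.
p = a·p₁ + b·p₂ ≈ (0.316, 0.338, 0.887); φ = arcsin(p_z) ≈ 62.45°, λ = atan2(p_y, p_x) ≈ 46.92°.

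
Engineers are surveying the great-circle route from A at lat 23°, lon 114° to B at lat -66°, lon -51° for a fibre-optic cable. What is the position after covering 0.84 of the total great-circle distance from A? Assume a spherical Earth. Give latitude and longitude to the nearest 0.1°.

Convert each endpoint to a unit vector on the sphere (x = cos φ cos λ, y = cos φ sin λ, z = sin φ).
The central angle between the endpoints is δ = arccos(p₁·p₂) ≈ 2.373 rad (135.9°).
Interpolate at f = 0.84 with slerp weights a = sin((1−f)δ)/sin δ ≈ 0.533, b = sin(fδ)/sin δ ≈ 1.312.
p = a·p₁ + b·p₂ ≈ (0.136, 0.033, -0.990); φ = arcsin(p_z) ≈ -81.93°, λ = atan2(p_y, p_x) ≈ 13.80°.

≈ lat -81.9°, lon 13.8°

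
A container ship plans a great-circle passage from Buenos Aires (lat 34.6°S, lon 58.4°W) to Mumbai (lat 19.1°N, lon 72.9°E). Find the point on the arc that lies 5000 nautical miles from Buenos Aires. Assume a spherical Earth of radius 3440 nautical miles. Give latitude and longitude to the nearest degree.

Convert each endpoint to a unit vector on the sphere (x = cos φ cos λ, y = cos φ sin λ, z = sin φ).
The central angle between the endpoints is δ = arccos(p₁·p₂) ≈ 2.345 rad (134.4°). The total great-circle distance is δ·R ≈ 2.345 × 3440 ≈ 8067 nmi, so the target fraction is f = 5000/8067 ≈ 0.620.
Interpolate at f ≈ 0.620 with slerp weights a = sin((1−f)δ)/sin δ ≈ 1.088, b = sin(fδ)/sin δ ≈ 1.389.
p = a·p₁ + b·p₂ ≈ (0.855, 0.492, -0.163); φ = arcsin(p_z) ≈ -9.41°, λ = atan2(p_y, p_x) ≈ 29.89°.

≈ lat 9°S, lon 30°E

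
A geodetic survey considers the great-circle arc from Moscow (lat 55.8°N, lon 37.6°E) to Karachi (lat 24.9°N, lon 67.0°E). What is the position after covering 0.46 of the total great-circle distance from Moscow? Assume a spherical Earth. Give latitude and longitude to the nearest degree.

Convert each endpoint to a unit vector on the sphere (x = cos φ cos λ, y = cos φ sin λ, z = sin φ).
The central angle between the endpoints is δ = arccos(p₁·p₂) ≈ 0.656 rad (37.6°).
Interpolate at f = 0.46 with slerp weights a = sin((1−f)δ)/sin δ ≈ 0.569, b = sin(fδ)/sin δ ≈ 0.487.
p = a·p₁ + b·p₂ ≈ (0.426, 0.602, 0.676); φ = arcsin(p_z) ≈ 42.49°, λ = atan2(p_y, p_x) ≈ 54.71°.

≈ lat 42°N, lon 55°E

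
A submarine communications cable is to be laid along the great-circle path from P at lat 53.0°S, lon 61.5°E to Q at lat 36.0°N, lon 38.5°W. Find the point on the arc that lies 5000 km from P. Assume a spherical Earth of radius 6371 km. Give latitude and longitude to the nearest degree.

≈ lat 26°S, lon 13°E

The haversine formula gives a central angle δ ≈ 2.158 rad (123.6°) between the endpoints. The total great-circle distance is δ·R ≈ 2.158 × 6371 ≈ 13748 km, so the target fraction is f = 5000/13748 ≈ 0.364.
Interpolate at f ≈ 0.364 with slerp weights a = sin((1−f)δ)/sin δ ≈ 1.178, b = sin(fδ)/sin δ ≈ 0.849.
p = a·p₁ + b·p₂ ≈ (0.876, 0.195, -0.442); φ = arcsin(p_z) ≈ -26.21°, λ = atan2(p_y, p_x) ≈ 12.58°.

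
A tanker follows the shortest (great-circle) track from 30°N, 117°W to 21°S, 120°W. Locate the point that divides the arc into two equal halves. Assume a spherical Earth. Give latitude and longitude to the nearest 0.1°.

≈ 4.5°N, 118.6°W

Convert each endpoint to a unit vector on the sphere (x = cos φ cos λ, y = cos φ sin λ, z = sin φ).
The central angle between the endpoints is δ = arccos(p₁·p₂) ≈ 0.892 rad (51.1°).
Interpolate at f = 1/2 with slerp weights a = sin((1−f)δ)/sin δ ≈ 0.554, b = sin(fδ)/sin δ ≈ 0.554.
p = a·p₁ + b·p₂ ≈ (-0.477, -0.876, 0.078); φ = arcsin(p_z) ≈ 4.50°, λ = atan2(p_y, p_x) ≈ -118.56°.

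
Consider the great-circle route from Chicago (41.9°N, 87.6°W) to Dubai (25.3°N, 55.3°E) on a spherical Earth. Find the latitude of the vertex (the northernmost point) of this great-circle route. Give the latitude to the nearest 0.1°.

≈ 65.2°N

The great circle lies in the plane with unit normal n̂ = (p₁ × p₂)/|p₁ × p₂|.
Here n̂_z ≈ +0.419; the vertex latitude is φ_max = arccos|n̂_z| ≈ 65.2°.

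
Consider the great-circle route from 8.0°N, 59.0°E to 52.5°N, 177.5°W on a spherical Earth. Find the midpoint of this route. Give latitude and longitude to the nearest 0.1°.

≈ 48.4°N, 96.8°E

Convert each endpoint to a unit vector on the sphere (x = cos φ cos λ, y = cos φ sin λ, z = sin φ).
The central angle between the endpoints is δ = arccos(p₁·p₂) ≈ 1.795 rad (102.8°).
Interpolate at f = 1/2 with slerp weights a = sin((1−f)δ)/sin δ ≈ 0.802, b = sin(fδ)/sin δ ≈ 0.802.
p = a·p₁ + b·p₂ ≈ (-0.079, 0.659, 0.748); φ = arcsin(p_z) ≈ 48.39°, λ = atan2(p_y, p_x) ≈ 96.81°.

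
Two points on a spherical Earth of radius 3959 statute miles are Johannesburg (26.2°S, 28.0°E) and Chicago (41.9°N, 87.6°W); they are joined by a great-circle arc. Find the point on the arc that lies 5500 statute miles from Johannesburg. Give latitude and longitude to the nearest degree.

From cos δ = sin φ₁ sin φ₂ + cos φ₁ cos φ₂ cos Δλ, the central angle is δ ≈ 2.194 rad (125.7°). The total great-circle distance is δ·R ≈ 2.194 × 3959 ≈ 8685 mi, so the target fraction is f = 5500/8685 ≈ 0.633.
Interpolate at f ≈ 0.633 with slerp weights a = sin((1−f)δ)/sin δ ≈ 0.887, b = sin(fδ)/sin δ ≈ 1.211.
p = a·p₁ + b·p₂ ≈ (0.741, -0.527, 0.417); φ = arcsin(p_z) ≈ 24.65°, λ = atan2(p_y, p_x) ≈ -35.43°.

≈ (25°N, 35°W)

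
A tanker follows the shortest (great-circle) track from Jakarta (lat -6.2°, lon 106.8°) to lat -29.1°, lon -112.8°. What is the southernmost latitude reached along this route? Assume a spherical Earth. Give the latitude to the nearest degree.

≈ -45°

The great circle lies in the plane with unit normal n̂ = (p₁ × p₂)/|p₁ × p₂|.
Here n̂_z ≈ +0.703; the vertex latitude is φ_max = arccos|n̂_z| ≈ 45.3°.
Check via Clairaut: cos φ_max = |cos φ₁| · sin C = cos(6.2°)·sin(135.0°) ≈ 0.703, again giving ≈ 45.3°.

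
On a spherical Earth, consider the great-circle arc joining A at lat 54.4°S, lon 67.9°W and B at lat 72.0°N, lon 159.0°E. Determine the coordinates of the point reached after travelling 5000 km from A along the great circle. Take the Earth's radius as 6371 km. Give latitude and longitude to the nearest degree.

The haversine formula gives a central angle δ ≈ 2.682 rad (153.7°) between the endpoints. The total great-circle distance is δ·R ≈ 2.682 × 6371 ≈ 17087 km, so the target fraction is f = 5000/17087 ≈ 0.293.
Interpolate at f ≈ 0.293 with slerp weights a = sin((1−f)δ)/sin δ ≈ 2.135, b = sin(fδ)/sin δ ≈ 1.593.
p = a·p₁ + b·p₂ ≈ (0.008, -0.975, -0.221); φ = arcsin(p_z) ≈ -12.77°, λ = atan2(p_y, p_x) ≈ -89.53°.

≈ lat 13°S, lon 90°W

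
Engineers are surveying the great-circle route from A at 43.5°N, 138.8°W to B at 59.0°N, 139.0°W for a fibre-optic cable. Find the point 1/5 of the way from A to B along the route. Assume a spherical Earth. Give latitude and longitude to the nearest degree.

≈ 47°N, 139°W

Convert each endpoint to a unit vector on the sphere (x = cos φ cos λ, y = cos φ sin λ, z = sin φ).
The central angle between the endpoints is δ = arccos(p₁·p₂) ≈ 0.271 rad (15.5°).
Interpolate at f = 1/5 with slerp weights a = sin((1−f)δ)/sin δ ≈ 0.804, b = sin(fδ)/sin δ ≈ 0.202.
p = a·p₁ + b·p₂ ≈ (-0.517, -0.452, 0.727); φ = arcsin(p_z) ≈ 46.60°, λ = atan2(p_y, p_x) ≈ -138.83°.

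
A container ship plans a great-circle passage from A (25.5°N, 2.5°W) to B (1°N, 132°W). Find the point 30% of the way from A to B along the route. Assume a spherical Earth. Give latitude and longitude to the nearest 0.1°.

Write both endpoints as unit vectors p₁, p₂ with components (cos φ cos λ, cos φ sin λ, sin φ).
The central angle between the endpoints is δ = arccos(p₁·p₂) ≈ 2.173 rad (124.5°).
Interpolate at f = 0.30 with slerp weights a = sin((1−f)δ)/sin δ ≈ 1.212, b = sin(fδ)/sin δ ≈ 0.736.
p = a·p₁ + b·p₂ ≈ (0.600, -0.595, 0.535); φ = arcsin(p_z) ≈ 32.32°, λ = atan2(p_y, p_x) ≈ -44.73°.

≈ (32.3°N, 44.7°W)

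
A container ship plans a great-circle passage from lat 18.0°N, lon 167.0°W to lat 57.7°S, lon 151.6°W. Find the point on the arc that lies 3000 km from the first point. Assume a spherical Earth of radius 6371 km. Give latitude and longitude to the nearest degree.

≈ lat 9°S, lon 163°W

Write both endpoints as unit vectors p₁, p₂ with components (cos φ cos λ, cos φ sin λ, sin φ).
The central angle between the endpoints is δ = arccos(p₁·p₂) ≈ 1.340 rad (76.8°). The total great-circle distance is δ·R ≈ 1.340 × 6371 ≈ 8537 km, so the target fraction is f = 3000/8537 ≈ 0.351.
Interpolate at f ≈ 0.351 with slerp weights a = sin((1−f)δ)/sin δ ≈ 0.785, b = sin(fδ)/sin δ ≈ 0.466.
p = a·p₁ + b·p₂ ≈ (-0.946, -0.286, -0.151); φ = arcsin(p_z) ≈ -8.71°, λ = atan2(p_y, p_x) ≈ -163.16°.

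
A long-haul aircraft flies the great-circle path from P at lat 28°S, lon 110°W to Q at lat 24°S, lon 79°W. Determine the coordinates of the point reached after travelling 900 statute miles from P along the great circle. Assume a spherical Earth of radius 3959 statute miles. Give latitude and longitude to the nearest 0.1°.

≈ lat 27.0°S, lon 95.4°W

From cos δ = sin φ₁ sin φ₂ + cos φ₁ cos φ₂ cos Δλ, the central angle is δ ≈ 0.490 rad (28.1°). The total great-circle distance is δ·R ≈ 0.490 × 3959 ≈ 1940 mi, so the target fraction is f = 900/1940 ≈ 0.464.
Interpolate at f ≈ 0.464 with slerp weights a = sin((1−f)δ)/sin δ ≈ 0.552, b = sin(fδ)/sin δ ≈ 0.479.
p = a·p₁ + b·p₂ ≈ (-0.083, -0.887, -0.454); φ = arcsin(p_z) ≈ -26.99°, λ = atan2(p_y, p_x) ≈ -95.35°.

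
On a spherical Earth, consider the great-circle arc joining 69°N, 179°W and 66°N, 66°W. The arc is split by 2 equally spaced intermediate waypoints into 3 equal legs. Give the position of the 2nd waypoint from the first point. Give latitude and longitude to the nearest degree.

From cos δ = sin φ₁ sin φ₂ + cos φ₁ cos φ₂ cos Δλ, the central angle is δ ≈ 0.650 rad (37.3°).
Interpolate at f = 2/3 with slerp weights a = sin((1−f)δ)/sin δ ≈ 0.355, b = sin(fδ)/sin δ ≈ 0.694.
p = a·p₁ + b·p₂ ≈ (-0.012, -0.260, 0.966); φ = arcsin(p_z) ≈ 74.91°, λ = atan2(p_y, p_x) ≈ -92.75°.

≈ 75°N, 93°W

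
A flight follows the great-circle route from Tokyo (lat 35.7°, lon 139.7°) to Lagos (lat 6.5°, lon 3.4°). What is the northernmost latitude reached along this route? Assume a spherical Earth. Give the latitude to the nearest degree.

≈ 49°

The great circle lies in the plane with unit normal n̂ = (p₁ × p₂)/|p₁ × p₂|.
Here n̂_z ≈ -0.651; the vertex latitude is φ_max = arccos|n̂_z| ≈ 49.4°.
Check via Clairaut: cos φ_max = |cos φ₁| · sin C = cos(35.7°)·sin(53.3°) ≈ 0.651, again giving ≈ 49.4°.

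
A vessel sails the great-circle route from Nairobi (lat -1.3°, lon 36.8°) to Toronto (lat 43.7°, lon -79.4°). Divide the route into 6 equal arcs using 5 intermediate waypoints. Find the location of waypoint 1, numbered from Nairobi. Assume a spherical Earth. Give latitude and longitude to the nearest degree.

≈ lat 12°, lon 24°

Convert each endpoint to a unit vector on the sphere (x = cos φ cos λ, y = cos φ sin λ, z = sin φ).
The central angle between the endpoints is δ = arccos(p₁·p₂) ≈ 1.912 rad (109.6°).
Interpolate at f = 1/6 with slerp weights a = sin((1−f)δ)/sin δ ≈ 1.061, b = sin(fδ)/sin δ ≈ 0.333.
p = a·p₁ + b·p₂ ≈ (0.894, 0.399, 0.206); φ = arcsin(p_z) ≈ 11.87°, λ = atan2(p_y, p_x) ≈ 24.07°.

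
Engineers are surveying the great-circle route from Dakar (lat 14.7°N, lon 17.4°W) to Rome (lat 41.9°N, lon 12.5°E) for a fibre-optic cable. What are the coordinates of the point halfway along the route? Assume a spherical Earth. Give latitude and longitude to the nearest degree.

The haversine formula gives a central angle δ ≈ 0.654 rad (37.5°) between the endpoints.
Interpolate at f = 1/2 with slerp weights a = sin((1−f)δ)/sin δ ≈ 0.528, b = sin(fδ)/sin δ ≈ 0.528.
p = a·p₁ + b·p₂ ≈ (0.871, -0.068, 0.487); φ = arcsin(p_z) ≈ 29.12°, λ = atan2(p_y, p_x) ≈ -4.44°.

≈ lat 29°N, lon 4°W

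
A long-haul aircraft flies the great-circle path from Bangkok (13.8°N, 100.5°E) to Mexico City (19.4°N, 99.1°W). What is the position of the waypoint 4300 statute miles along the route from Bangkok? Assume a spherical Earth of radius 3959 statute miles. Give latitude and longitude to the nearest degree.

≈ (58°N, 159°E)

The haversine formula gives a central angle δ ≈ 2.471 rad (141.6°) between the endpoints. The total great-circle distance is δ·R ≈ 2.471 × 3959 ≈ 9784 mi, so the target fraction is f = 4300/9784 ≈ 0.439.
Interpolate at f ≈ 0.439 with slerp weights a = sin((1−f)δ)/sin δ ≈ 1.582, b = sin(fδ)/sin δ ≈ 1.424.
p = a·p₁ + b·p₂ ≈ (-0.493, 0.184, 0.851); φ = arcsin(p_z) ≈ 58.28°, λ = atan2(p_y, p_x) ≈ 159.50°.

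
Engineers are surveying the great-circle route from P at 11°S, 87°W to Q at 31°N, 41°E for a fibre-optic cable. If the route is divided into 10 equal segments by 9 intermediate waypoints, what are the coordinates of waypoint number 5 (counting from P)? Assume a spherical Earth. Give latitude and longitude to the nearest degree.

≈ 22°N, 31°W

Convert each endpoint to a unit vector on the sphere (x = cos φ cos λ, y = cos φ sin λ, z = sin φ).
The central angle between the endpoints is δ = arccos(p₁·p₂) ≈ 2.235 rad (128.0°).
Interpolate at f = 5/10 with slerp weights a = sin((1−f)δ)/sin δ ≈ 1.142, b = sin(fδ)/sin δ ≈ 1.142.
p = a·p₁ + b·p₂ ≈ (0.797, -0.477, 0.370); φ = arcsin(p_z) ≈ 21.72°, λ = atan2(p_y, p_x) ≈ -30.90°.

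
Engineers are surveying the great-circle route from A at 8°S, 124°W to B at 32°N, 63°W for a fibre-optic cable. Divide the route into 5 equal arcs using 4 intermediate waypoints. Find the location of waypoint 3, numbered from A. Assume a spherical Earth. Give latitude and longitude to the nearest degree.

Convert each endpoint to a unit vector on the sphere (x = cos φ cos λ, y = cos φ sin λ, z = sin φ).
The central angle between the endpoints is δ = arccos(p₁·p₂) ≈ 1.231 rad (70.5°).
Interpolate at f = 3/5 with slerp weights a = sin((1−f)δ)/sin δ ≈ 0.501, b = sin(fδ)/sin δ ≈ 0.714.
p = a·p₁ + b·p₂ ≈ (-0.003, -0.951, 0.309); φ = arcsin(p_z) ≈ 17.98°, λ = atan2(p_y, p_x) ≈ -90.16°.

≈ 18°N, 90°W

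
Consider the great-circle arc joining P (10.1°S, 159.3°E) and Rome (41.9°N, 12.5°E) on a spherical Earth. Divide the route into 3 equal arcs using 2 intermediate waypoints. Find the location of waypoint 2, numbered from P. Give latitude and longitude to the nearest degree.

Write both endpoints as unit vectors p₁, p₂ with components (cos φ cos λ, cos φ sin λ, sin φ).
The central angle between the endpoints is δ = arccos(p₁·p₂) ≈ 2.390 rad (136.9°).
Interpolate at f = 2/3 with slerp weights a = sin((1−f)δ)/sin δ ≈ 1.047, b = sin(fδ)/sin δ ≈ 1.463.
p = a·p₁ + b·p₂ ≈ (0.100, 0.600, 0.794); φ = arcsin(p_z) ≈ 52.54°, λ = atan2(p_y, p_x) ≈ 80.57°.

≈ (53°N, 81°E)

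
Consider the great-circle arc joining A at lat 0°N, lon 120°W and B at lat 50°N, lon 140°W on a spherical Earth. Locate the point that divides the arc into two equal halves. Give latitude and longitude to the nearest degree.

From cos δ = sin φ₁ sin φ₂ + cos φ₁ cos φ₂ cos Δλ, the central angle is δ ≈ 0.922 rad (52.8°).
Interpolate at f = 1/2 with slerp weights a = sin((1−f)δ)/sin δ ≈ 0.558, b = sin(fδ)/sin δ ≈ 0.558.
p = a·p₁ + b·p₂ ≈ (-0.554, -0.714, 0.428); φ = arcsin(p_z) ≈ 25.32°, λ = atan2(p_y, p_x) ≈ -127.80°.

≈ lat 25°N, lon 128°W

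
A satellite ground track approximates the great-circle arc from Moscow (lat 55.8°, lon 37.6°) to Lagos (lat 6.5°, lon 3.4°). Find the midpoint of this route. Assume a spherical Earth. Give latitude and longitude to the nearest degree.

≈ lat 32°, lon 16°

Convert each endpoint to a unit vector on the sphere (x = cos φ cos λ, y = cos φ sin λ, z = sin φ).
The central angle between the endpoints is δ = arccos(p₁·p₂) ≈ 0.982 rad (56.3°).
Interpolate at f = 1/2 with slerp weights a = sin((1−f)δ)/sin δ ≈ 0.567, b = sin(fδ)/sin δ ≈ 0.567.
p = a·p₁ + b·p₂ ≈ (0.815, 0.228, 0.533); φ = arcsin(p_z) ≈ 32.21°, λ = atan2(p_y, p_x) ≈ 15.62°.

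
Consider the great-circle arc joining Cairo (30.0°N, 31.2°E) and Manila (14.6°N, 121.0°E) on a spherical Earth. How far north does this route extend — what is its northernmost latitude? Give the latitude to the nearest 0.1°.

≈ 32.3°N

The great circle lies in the plane with unit normal n̂ = (p₁ × p₂)/|p₁ × p₂|.
Here n̂_z ≈ +0.845; the vertex latitude is φ_max = arccos|n̂_z| ≈ 32.3°.
Check via Clairaut: cos φ_max = |cos φ₁| · sin C = cos(30.0°)·sin(77.4°) ≈ 0.845, again giving ≈ 32.3°.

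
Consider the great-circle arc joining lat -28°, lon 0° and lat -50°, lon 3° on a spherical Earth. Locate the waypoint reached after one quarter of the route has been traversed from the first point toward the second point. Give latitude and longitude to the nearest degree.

Write both endpoints as unit vectors p₁, p₂ with components (cos φ cos λ, cos φ sin λ, sin φ).
The central angle between the endpoints is δ = arccos(p₁·p₂) ≈ 0.386 rad (22.1°).
Interpolate at f = 1/4 with slerp weights a = sin((1−f)δ)/sin δ ≈ 0.758, b = sin(fδ)/sin δ ≈ 0.256.
p = a·p₁ + b·p₂ ≈ (0.834, 0.009, -0.552); φ = arcsin(p_z) ≈ -33.51°, λ = atan2(p_y, p_x) ≈ 0.59°.

≈ lat -34°, lon 1°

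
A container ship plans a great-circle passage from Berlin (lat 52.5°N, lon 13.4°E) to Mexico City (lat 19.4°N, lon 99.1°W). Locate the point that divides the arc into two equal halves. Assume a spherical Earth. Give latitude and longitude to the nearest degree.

The haversine formula gives a central angle δ ≈ 1.527 rad (87.5°) between the endpoints.
Interpolate at f = 1/2 with slerp weights a = sin((1−f)δ)/sin δ ≈ 0.692, b = sin(fδ)/sin δ ≈ 0.692.
p = a·p₁ + b·p₂ ≈ (0.307, -0.547, 0.779); φ = arcsin(p_z) ≈ 51.17°, λ = atan2(p_y, p_x) ≈ -60.73°.

≈ lat 51°N, lon 61°W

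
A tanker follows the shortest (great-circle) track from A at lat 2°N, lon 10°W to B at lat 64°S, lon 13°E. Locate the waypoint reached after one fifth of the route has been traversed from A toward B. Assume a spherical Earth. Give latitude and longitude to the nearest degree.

The haversine formula gives a central angle δ ≈ 1.190 rad (68.2°) between the endpoints.
Interpolate at f = 1/5 with slerp weights a = sin((1−f)δ)/sin δ ≈ 0.877, b = sin(fδ)/sin δ ≈ 0.254.
p = a·p₁ + b·p₂ ≈ (0.972, -0.127, -0.198); φ = arcsin(p_z) ≈ -11.40°, λ = atan2(p_y, p_x) ≈ -7.46°.

≈ lat 11°S, lon 7°W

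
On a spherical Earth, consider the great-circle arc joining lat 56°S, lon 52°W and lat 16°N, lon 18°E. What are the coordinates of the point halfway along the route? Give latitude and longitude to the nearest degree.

Convert each endpoint to a unit vector on the sphere (x = cos φ cos λ, y = cos φ sin λ, z = sin φ).
The central angle between the endpoints is δ = arccos(p₁·p₂) ≈ 1.615 rad (92.6°).
Interpolate at f = 1/2 with slerp weights a = sin((1−f)δ)/sin δ ≈ 0.723, b = sin(fδ)/sin δ ≈ 0.723.
p = a·p₁ + b·p₂ ≈ (0.910, -0.104, -0.400); φ = arcsin(p_z) ≈ -23.60°, λ = atan2(p_y, p_x) ≈ -6.51°.

≈ lat 24°S, lon 7°W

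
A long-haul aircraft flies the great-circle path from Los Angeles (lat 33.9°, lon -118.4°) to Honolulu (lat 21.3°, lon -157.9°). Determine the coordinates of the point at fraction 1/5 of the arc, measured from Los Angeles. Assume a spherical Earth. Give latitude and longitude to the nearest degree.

Convert each endpoint to a unit vector on the sphere (x = cos φ cos λ, y = cos φ sin λ, z = sin φ).
The central angle between the endpoints is δ = arccos(p₁·p₂) ≈ 0.645 rad (36.9°).
Interpolate at f = 1/5 with slerp weights a = sin((1−f)δ)/sin δ ≈ 0.821, b = sin(fδ)/sin δ ≈ 0.214.
p = a·p₁ + b·p₂ ≈ (-0.509, -0.674, 0.535); φ = arcsin(p_z) ≈ 32.37°, λ = atan2(p_y, p_x) ≈ -127.03°.

≈ lat 32°, lon -127°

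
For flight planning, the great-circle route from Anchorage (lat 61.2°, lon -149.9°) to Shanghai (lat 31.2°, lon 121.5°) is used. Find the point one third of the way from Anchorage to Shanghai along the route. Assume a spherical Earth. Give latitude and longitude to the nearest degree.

≈ lat 60°, lon 167°

Convert each endpoint to a unit vector on the sphere (x = cos φ cos λ, y = cos φ sin λ, z = sin φ).
The central angle between the endpoints is δ = arccos(p₁·p₂) ≈ 1.088 rad (62.4°).
Interpolate at f = 1/3 with slerp weights a = sin((1−f)δ)/sin δ ≈ 0.749, b = sin(fδ)/sin δ ≈ 0.401.
p = a·p₁ + b·p₂ ≈ (-0.491, 0.111, 0.864); φ = arcsin(p_z) ≈ 59.76°, λ = atan2(p_y, p_x) ≈ 167.25°.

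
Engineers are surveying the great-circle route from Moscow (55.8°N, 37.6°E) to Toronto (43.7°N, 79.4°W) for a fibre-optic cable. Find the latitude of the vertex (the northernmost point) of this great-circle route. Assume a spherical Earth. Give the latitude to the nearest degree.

The great circle lies in the plane with unit normal n̂ = (p₁ × p₂)/|p₁ × p₂|.
Here n̂_z ≈ -0.393; the vertex latitude is φ_max = arccos|n̂_z| ≈ 66.9°.
Check via Clairaut: cos φ_max = |cos φ₁| · sin C = cos(55.8°)·sin(44.3°) ≈ 0.393, again giving ≈ 66.9°.

≈ 67°N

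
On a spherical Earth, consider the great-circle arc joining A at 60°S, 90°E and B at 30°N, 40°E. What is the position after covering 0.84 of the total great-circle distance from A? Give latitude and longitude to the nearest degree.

≈ 15°N, 46°E

Write both endpoints as unit vectors p₁, p₂ with components (cos φ cos λ, cos φ sin λ, sin φ).
The central angle between the endpoints is δ = arccos(p₁·p₂) ≈ 1.726 rad (98.9°).
Interpolate at f = 0.84 with slerp weights a = sin((1−f)δ)/sin δ ≈ 0.276, b = sin(fδ)/sin δ ≈ 1.005.
p = a·p₁ + b·p₂ ≈ (0.667, 0.697, 0.263); φ = arcsin(p_z) ≈ 15.27°, λ = atan2(p_y, p_x) ≈ 46.29°.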